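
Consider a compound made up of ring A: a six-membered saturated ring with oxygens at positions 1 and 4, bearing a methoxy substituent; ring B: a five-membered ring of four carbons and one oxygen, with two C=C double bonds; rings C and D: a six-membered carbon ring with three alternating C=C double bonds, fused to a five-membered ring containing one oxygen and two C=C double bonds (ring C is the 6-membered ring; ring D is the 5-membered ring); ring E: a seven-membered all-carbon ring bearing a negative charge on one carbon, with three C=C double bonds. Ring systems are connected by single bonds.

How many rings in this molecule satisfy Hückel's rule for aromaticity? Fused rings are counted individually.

3

Ring A has only sp³ atoms, so it is not fully conjugated — not aromatic (1,4-dioxane).
Ring B is fully conjugated (every ring atom contributes a p orbital); 2 ring double bonds (4 π electrons) plus a heteroatom lone pair (2) give 6 π electrons. Since 6 = 4n+2 (n=1), ring B is aromatic (furan).
Rings C and D form a fused bicyclic system (with one oxygen) with 9 sp² atoms and 10 π electrons from ring double bonds plus a heteroatom lone pair. 10 = 4(2)+2, so the system is aromatic and both rings count as aromatic (benzofuran).
Ring E has only sp² ring atoms; a planar conformation would have a fully conjugated π system of 8 electrons. But 8 = 4(2), which is 4n not 4n+2, so ring E is not aromatic (cycloheptatrienyl anion).
Aromatic: B, C, D. Total: 3.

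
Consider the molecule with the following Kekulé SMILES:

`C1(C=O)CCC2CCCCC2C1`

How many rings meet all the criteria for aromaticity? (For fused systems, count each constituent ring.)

0

The SMILES encodes two fused six-membered saturated carbon rings.
The 6-membered ring has only sp³ atoms, so it is not fully conjugated — not aromatic (cyclohexane ring).
The second 6-membered ring has only sp³ atoms, so it is not fully conjugated — not aromatic (cyclohexane ring).
None of the rings are aromatic. Total: 0.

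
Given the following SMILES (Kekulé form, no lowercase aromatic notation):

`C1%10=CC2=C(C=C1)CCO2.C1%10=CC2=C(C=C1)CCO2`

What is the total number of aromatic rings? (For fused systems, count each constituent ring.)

2

The SMILES encodes a six-membered carbon ring with three alternating C=C double bonds, fused to a five-membered ring containing one oxygen and two sp³ carbons; a six-membered carbon ring with three alternating C=C double bonds, fused to a five-membered ring containing one oxygen and two sp³ carbons.
The 6-membered ring is fully conjugated (every ring atom contributes a p orbital); 3 ring double bonds give 6 π electrons. 6 = 4(1)+2, so it is aromatic (benzene ring).
The 5-membered ring with one oxygen has two sp³ carbons, so it is not fully conjugated — not aromatic (oxolane ring).
The second 6-membered ring is fully conjugated (every ring atom contributes a p orbital); 3 ring double bonds give 6 π electrons. Since 6 = 4n+2 (n=1), it is aromatic (benzene ring).
The second 5-membered ring with one oxygen has two sp³ carbons, so it is not fully conjugated — not aromatic (oxolane ring).
2 of the 4 rings are aromatic. Total: 2.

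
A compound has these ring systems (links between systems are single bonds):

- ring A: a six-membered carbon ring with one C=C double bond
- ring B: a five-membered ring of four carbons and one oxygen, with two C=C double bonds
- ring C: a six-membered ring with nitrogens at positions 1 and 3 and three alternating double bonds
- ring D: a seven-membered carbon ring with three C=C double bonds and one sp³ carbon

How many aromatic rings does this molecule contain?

2

Ring A has four sp³ carbons, so it is not fully conjugated — not aromatic (cyclohexene).
Ring B is fully conjugated (every ring atom contributes a p orbital); 2 ring double bonds (4 π electrons) plus a heteroatom lone pair (2) give 6 π electrons. That satisfies 4n+2 with n=1, so ring B is aromatic (furan).
Ring C is planar and fully conjugated; 3 ring double bonds give 6 π electrons. That satisfies 4n+2 with n=1, so ring C is aromatic (pyrimidine).
Ring D has one sp³ carbon, so it is not fully conjugated — not aromatic (cycloheptatriene).
Aromatic: B, C. Total: 2.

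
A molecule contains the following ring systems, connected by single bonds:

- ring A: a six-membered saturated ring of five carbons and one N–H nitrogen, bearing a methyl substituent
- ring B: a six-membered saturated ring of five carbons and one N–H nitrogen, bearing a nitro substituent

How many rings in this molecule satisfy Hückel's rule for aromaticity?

0

Ring A has only sp³ atoms, so it is not fully conjugated — not aromatic (piperidine).
Ring B has only sp³ atoms, so it is not fully conjugated — not aromatic (piperidine).
No ring is aromatic. Total: 0.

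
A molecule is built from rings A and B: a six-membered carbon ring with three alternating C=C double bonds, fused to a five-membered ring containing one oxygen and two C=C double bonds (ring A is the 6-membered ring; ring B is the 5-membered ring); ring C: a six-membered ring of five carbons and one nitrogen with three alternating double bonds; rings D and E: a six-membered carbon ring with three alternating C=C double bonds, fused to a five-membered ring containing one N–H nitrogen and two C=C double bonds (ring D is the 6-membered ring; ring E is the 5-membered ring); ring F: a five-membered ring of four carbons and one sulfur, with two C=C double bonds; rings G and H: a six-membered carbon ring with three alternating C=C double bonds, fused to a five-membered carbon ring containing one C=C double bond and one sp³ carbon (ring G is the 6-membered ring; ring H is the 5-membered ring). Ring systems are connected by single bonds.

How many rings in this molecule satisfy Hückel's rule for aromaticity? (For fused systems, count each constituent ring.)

Rings A and B form a fused bicyclic system (with one oxygen) with 9 sp² atoms and 10 π electrons from ring double bonds plus a heteroatom lone pair. 10 = 4(2)+2, so the system is aromatic and both rings count as aromatic (benzofuran).
Ring C is fully conjugated (every ring atom contributes a p orbital); 3 ring double bonds give 6 π electrons. Since 6 = 4n+2 (n=1), ring C is aromatic (pyridine).
Rings D and E form a fused bicyclic system (with one N–H) with 9 sp² atoms and 10 π electrons from ring double bonds plus a heteroatom lone pair. 10 = 4(2)+2, so the system is aromatic and both rings count as aromatic (indole).
Ring F is fully conjugated (every ring atom contributes a p orbital); 2 ring double bonds (4 π electrons) plus a heteroatom lone pair (2) give 6 π electrons. 6 = 4(1)+2, so ring F is aromatic (thiophene).
Ring G is fully conjugated (every ring atom contributes a p orbital); 3 ring double bonds give 6 π electrons. That satisfies 4n+2 with n=1, so ring G is aromatic (benzene ring).
Ring H has one sp³ carbon, so it is not fully conjugated — not aromatic (cyclopentene ring).
Aromatic: A, B, C, D, E, F, G. Total: 7.

7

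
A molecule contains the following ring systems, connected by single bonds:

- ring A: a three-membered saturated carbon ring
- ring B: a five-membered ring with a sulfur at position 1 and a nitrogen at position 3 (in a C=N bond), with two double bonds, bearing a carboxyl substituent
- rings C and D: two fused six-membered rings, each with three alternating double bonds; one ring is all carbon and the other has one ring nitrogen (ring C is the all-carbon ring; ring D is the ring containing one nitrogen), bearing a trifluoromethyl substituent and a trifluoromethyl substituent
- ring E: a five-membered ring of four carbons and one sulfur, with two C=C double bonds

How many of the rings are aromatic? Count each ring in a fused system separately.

Ring A has only sp³ atoms, so it is not fully conjugated — not aromatic (cyclopropane).
Ring B is planar and fully conjugated; 2 ring double bonds (4 π electrons) plus a heteroatom lone pair (2) give 6 π electrons. 6 = 4(1)+2, so ring B is aromatic (thiazole).
Rings C and D form a fused bicyclic system (with one nitrogen) with 10 sp² atoms and 10 π electrons from ring double bonds. 10 = 4(2)+2, so the system is aromatic and both rings count as aromatic (quinoline).
Ring E is planar and fully conjugated; 2 ring double bonds (4 π electrons) plus a heteroatom lone pair (2) give 6 π electrons. That satisfies 4n+2 with n=1, so ring E is aromatic (thiophene).
Aromatic: B, C, D, E. Total: 4.

4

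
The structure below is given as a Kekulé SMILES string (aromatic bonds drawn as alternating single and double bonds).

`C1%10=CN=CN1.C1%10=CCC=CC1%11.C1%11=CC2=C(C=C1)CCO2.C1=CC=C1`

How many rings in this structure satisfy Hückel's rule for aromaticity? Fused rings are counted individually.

2

The SMILES encodes a five-membered ring with nitrogens at positions 1 and 3 (one bearing H, one in a C=N bond) and two double bonds; a six-membered carbon ring with two isolated C=C double bonds and two sp³ carbons; a six-membered carbon ring with three alternating C=C double bonds, fused to a five-membered ring containing one oxygen and two sp³ carbons; a four-membered carbon ring with two alternating C=C double bonds.
The 5-membered ring with two nitrogens (one N–H, one =N–) is fully conjugated (every ring atom contributes a p orbital); 2 ring double bonds (4 π electrons) plus a heteroatom lone pair (2) give 6 π electrons. Since 6 = 4n+2 (n=1), it is aromatic (imidazole).
The 6-membered ring has two sp³ carbons, so it is not fully conjugated — not aromatic (1,4-cyclohexadiene).
The second 6-membered ring is fully conjugated (every ring atom contributes a p orbital); 3 ring double bonds give 6 π electrons. 6 = 4(1)+2, so it is aromatic (benzene ring).
The 5-membered ring with one oxygen has two sp³ carbons, so it is not fully conjugated — not aromatic (oxolane ring).
The 4-membered ring has only sp² ring atoms; a planar conformation would have a fully conjugated π system of 4 electrons. But 4 = 4(1), which is 4n not 4n+2, so it is not aromatic (cyclobutadiene) — cyclobutadiene is antiaromatic and distorts to a rectangle.
2 of the 5 rings are aromatic. Total: 2.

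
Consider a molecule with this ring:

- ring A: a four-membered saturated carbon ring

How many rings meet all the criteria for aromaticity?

Ring A has only sp³ atoms, so it is not fully conjugated — not aromatic (cyclobutane).

0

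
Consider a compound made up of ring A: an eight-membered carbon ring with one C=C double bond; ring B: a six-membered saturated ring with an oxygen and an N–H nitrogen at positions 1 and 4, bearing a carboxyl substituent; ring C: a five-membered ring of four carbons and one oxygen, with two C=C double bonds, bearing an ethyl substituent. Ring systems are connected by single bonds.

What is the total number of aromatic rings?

Ring A has six sp³ carbons, so it is not fully conjugated — not aromatic (cyclooctene).
Ring B has only sp³ atoms, so it is not fully conjugated — not aromatic (morpholine).
Ring C is planar and fully conjugated; 2 ring double bonds (4 π electrons) plus a heteroatom lone pair (2) give 6 π electrons. Since 6 = 4n+2 (n=1), ring C is aromatic (furan).
Aromatic: C. Total: 1.

1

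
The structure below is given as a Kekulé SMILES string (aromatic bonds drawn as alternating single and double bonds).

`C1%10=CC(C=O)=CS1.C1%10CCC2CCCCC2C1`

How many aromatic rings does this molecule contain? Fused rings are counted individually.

The SMILES encodes a five-membered ring of four carbons and one sulfur, with two C=C double bonds; two fused six-membered saturated carbon rings.
The 5-membered ring with one sulfur is planar and fully conjugated; 2 ring double bonds (4 π electrons) plus a heteroatom lone pair (2) give 6 π electrons. 6 = 4(1)+2, so it is aromatic (thiophene).
The 6-membered ring has only sp³ atoms, so it is not fully conjugated — not aromatic (cyclohexane ring).
The second 6-membered ring has only sp³ atoms, so it is not fully conjugated — not aromatic (cyclohexane ring).
1 of the 3 rings is aromatic. Total: 1.

1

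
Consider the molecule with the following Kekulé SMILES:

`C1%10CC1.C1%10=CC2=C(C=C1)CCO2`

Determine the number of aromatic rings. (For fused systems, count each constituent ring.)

The SMILES encodes a three-membered saturated carbon ring; a six-membered carbon ring with three alternating C=C double bonds, fused to a five-membered ring containing one oxygen and two sp³ carbons.
The 3-membered ring has only sp³ atoms, so it is not fully conjugated — not aromatic (cyclopropane).
The 6-membered ring has a continuous p-orbital overlap around the ring; 3 ring double bonds give 6 π electrons. That satisfies 4n+2 with n=1, so it is aromatic (benzene ring).
The 5-membered ring with one oxygen has two sp³ carbons, so it is not fully conjugated — not aromatic (oxolane ring).
1 of the 3 rings is aromatic. Total: 1.

1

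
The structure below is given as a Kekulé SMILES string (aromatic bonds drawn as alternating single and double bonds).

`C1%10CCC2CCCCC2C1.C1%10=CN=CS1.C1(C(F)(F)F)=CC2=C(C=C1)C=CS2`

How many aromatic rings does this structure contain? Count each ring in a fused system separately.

3

The SMILES encodes two fused six-membered saturated carbon rings; a five-membered ring with a sulfur at position 1 and a nitrogen at position 3 (in a C=N bond), with two double bonds; a six-membered carbon ring with three alternating C=C double bonds, fused to a five-membered ring containing one sulfur and two C=C double bonds.
The 6-membered ring has only sp³ atoms, so it is not fully conjugated — not aromatic (cyclohexane ring).
The second 6-membered ring has only sp³ atoms, so it is not fully conjugated — not aromatic (cyclohexane ring).
The 5-membered ring with one sulfur and one =N– is fully conjugated (every ring atom contributes a p orbital); 2 ring double bonds (4 π electrons) plus a heteroatom lone pair (2) give 6 π electrons. Since 6 = 4n+2 (n=1), it is aromatic (thiazole).
The fused 6/5-membered bicyclic (with one sulfur) is a single π system with 9 sp² atoms and 10 π electrons from ring double bonds plus a heteroatom lone pair. 10 = 4(2)+2, so the system is aromatic and both rings count as aromatic (benzothiophene).
3 of the 5 rings are aromatic. Total: 3.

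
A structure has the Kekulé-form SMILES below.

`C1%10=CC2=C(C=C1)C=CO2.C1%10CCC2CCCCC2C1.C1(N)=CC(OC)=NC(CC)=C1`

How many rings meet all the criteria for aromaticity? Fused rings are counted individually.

The SMILES encodes a six-membered carbon ring with three alternating C=C double bonds, fused to a five-membered ring containing one oxygen and two C=C double bonds; two fused six-membered saturated carbon rings; a six-membered ring of five carbons and one nitrogen with three alternating double bonds.
The fused 6/5-membered bicyclic (with one oxygen) is a single π system with 9 sp² atoms and 10 π electrons from ring double bonds plus a heteroatom lone pair. 10 = 4(2)+2, so the system is aromatic and both rings count as aromatic (benzofuran).
The 6-membered ring has only sp³ atoms, so it is not fully conjugated — not aromatic (cyclohexane ring).
The second 6-membered ring has only sp³ atoms, so it is not fully conjugated — not aromatic (cyclohexane ring).
The 6-membered ring with one nitrogen has a continuous p-orbital overlap around the ring; 3 ring double bonds give 6 π electrons. 6 = 4(1)+2, so it is aromatic (pyridine).
3 of the 5 rings are aromatic. Total: 3.

3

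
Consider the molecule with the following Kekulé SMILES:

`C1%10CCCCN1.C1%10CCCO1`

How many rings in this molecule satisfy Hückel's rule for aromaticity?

0

The SMILES encodes a six-membered saturated ring of five carbons and one N–H nitrogen; a five-membered saturated ring of four carbons and one oxygen.
The 6-membered ring with one N–H has only sp³ atoms, so it is not fully conjugated — not aromatic (piperidine).
The 5-membered ring with one oxygen has only sp³ atoms, so it is not fully conjugated — not aromatic (tetrahydrofuran).
None of the rings are aromatic. Total: 0.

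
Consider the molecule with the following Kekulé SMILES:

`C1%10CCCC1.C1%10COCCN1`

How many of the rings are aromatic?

0

The SMILES encodes a five-membered saturated carbon ring; a six-membered saturated ring with an oxygen and an N–H nitrogen at positions 1 and 4.
The 5-membered ring has only sp³ atoms, so it is not fully conjugated — not aromatic (cyclopentane).
The 6-membered ring with one oxygen and one N–H (1,4) has only sp³ atoms, so it is not fully conjugated — not aromatic (morpholine).
None of the rings are aromatic. Total: 0.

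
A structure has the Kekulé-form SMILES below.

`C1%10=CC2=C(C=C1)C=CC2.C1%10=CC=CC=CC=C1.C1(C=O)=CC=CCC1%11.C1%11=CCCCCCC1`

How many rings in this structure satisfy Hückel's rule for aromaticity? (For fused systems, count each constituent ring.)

The SMILES encodes a six-membered carbon ring with three alternating C=C double bonds, fused to a five-membered carbon ring containing one C=C double bond and one sp³ carbon; an eight-membered carbon ring with four alternating C=C double bonds; a six-membered carbon ring with two conjugated C=C double bonds and two sp³ carbons; an eight-membered carbon ring with one C=C double bond.
The 6-membered ring is planar and fully conjugated; 3 ring double bonds give 6 π electrons. That satisfies 4n+2 with n=1, so it is aromatic (benzene ring).
The 5-membered ring has one sp³ carbon, so it is not fully conjugated — not aromatic (cyclopentene ring).
The 8-membered ring has only sp² ring atoms; a planar conformation would have a fully conjugated π system of 8 electrons. But 8 = 4(2), which is 4n not 4n+2, so it is not aromatic (cyclooctatetraene) — cyclooctatetraene distorts into a non-planar tub to avoid antiaromaticity.
The second 6-membered ring has two sp³ carbons, so it is not fully conjugated — not aromatic (1,3-cyclohexadiene).
The second 8-membered ring has six sp³ carbons, so it is not fully conjugated — not aromatic (cyclooctene).
1 of the 5 rings is aromatic. Total: 1.

1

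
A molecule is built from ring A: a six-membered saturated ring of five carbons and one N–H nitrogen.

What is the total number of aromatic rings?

0

Ring A has only sp³ atoms, so it is not fully conjugated — not aromatic (piperidine).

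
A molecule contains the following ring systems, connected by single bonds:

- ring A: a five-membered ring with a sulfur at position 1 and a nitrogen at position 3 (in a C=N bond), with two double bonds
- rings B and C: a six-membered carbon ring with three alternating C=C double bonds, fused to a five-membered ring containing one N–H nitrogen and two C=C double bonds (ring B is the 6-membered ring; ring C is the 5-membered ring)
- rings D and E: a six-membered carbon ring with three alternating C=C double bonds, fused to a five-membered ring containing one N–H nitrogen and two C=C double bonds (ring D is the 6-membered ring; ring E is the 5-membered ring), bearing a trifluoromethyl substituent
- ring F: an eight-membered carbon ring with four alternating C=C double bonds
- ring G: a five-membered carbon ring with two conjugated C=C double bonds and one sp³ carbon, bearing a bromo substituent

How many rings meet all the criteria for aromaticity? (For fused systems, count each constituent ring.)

Ring A is fully conjugated (every ring atom contributes a p orbital); 2 ring double bonds (4 π electrons) plus a heteroatom lone pair (2) give 6 π electrons. 6 = 4(1)+2, so ring A is aromatic (thiazole).
Rings B and C form a fused bicyclic system (with one N–H) with 9 sp² atoms and 10 π electrons from ring double bonds plus a heteroatom lone pair. 10 = 4(2)+2, so the system is aromatic and both rings count as aromatic (indole).
Rings D and E form a fused bicyclic system (with one N–H) with 9 sp² atoms and 10 π electrons from ring double bonds plus a heteroatom lone pair. 10 = 4(2)+2, so the system is aromatic and both rings count as aromatic (indole).
Ring F has only sp² ring atoms; a planar conformation would have a fully conjugated π system of 8 electrons. But 8 = 4(2), which is 4n not 4n+2, so ring F is not aromatic (cyclooctatetraene) — cyclooctatetraene distorts into a non-planar tub to avoid antiaromaticity.
Ring G has one sp³ carbon, so it is not fully conjugated — not aromatic (cyclopentadiene).
Aromatic: A, B, C, D, E. Total: 5.

5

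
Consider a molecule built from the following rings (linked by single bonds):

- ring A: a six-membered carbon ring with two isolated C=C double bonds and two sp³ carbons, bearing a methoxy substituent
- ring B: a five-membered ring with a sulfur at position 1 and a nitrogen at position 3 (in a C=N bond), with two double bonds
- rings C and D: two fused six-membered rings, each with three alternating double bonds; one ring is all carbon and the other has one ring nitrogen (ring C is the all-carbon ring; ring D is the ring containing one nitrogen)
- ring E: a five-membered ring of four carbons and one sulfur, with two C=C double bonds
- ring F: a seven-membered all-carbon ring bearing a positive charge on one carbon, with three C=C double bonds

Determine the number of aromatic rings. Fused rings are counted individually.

5

Ring A has two sp³ carbons, so it is not fully conjugated — not aromatic (1,4-cyclohexadiene).
Ring B has a continuous p-orbital overlap around the ring; 2 ring double bonds (4 π electrons) plus a heteroatom lone pair (2) give 6 π electrons. 6 = 4(1)+2, so ring B is aromatic (thiazole).
Rings C and D form a fused bicyclic system (with one nitrogen) with 10 sp² atoms and 10 π electrons from ring double bonds. 10 = 4(2)+2, so the system is aromatic and both rings count as aromatic (quinoline).
Ring E has a continuous p-orbital overlap around the ring; 2 ring double bonds (4 π electrons) plus a heteroatom lone pair (2) give 6 π electrons. 6 = 4(1)+2, so ring E is aromatic (thiophene).
Ring F is planar and fully conjugated; 3 ring double bonds (6 π electrons) plus the carbocation's empty p orbital (0, but keeps the ring conjugated) give 6 π electrons. 6 = 4(1)+2, so ring F is aromatic (tropylium cation).
Aromatic: B, C, D, E, F. Total: 5.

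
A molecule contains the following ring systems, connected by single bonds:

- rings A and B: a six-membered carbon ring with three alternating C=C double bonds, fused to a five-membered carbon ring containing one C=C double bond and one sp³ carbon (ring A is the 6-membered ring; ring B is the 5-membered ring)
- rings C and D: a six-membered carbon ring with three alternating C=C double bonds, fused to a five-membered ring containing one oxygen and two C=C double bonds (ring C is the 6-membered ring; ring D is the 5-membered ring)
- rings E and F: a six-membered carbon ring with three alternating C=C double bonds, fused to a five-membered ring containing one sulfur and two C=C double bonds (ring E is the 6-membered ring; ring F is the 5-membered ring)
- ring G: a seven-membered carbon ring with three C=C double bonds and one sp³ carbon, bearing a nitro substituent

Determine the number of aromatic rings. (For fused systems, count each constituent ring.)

5

Ring A has a continuous p-orbital overlap around the ring; 3 ring double bonds give 6 π electrons. Since 6 = 4n+2 (n=1), ring A is aromatic (benzene ring).
Ring B has one sp³ carbon, so it is not fully conjugated — not aromatic (cyclopentene ring).
Rings C and D form a fused bicyclic system (with one oxygen) with 9 sp² atoms and 10 π electrons from ring double bonds plus a heteroatom lone pair. 10 = 4(2)+2, so the system is aromatic and both rings count as aromatic (benzofuran).
Rings E and F form a fused bicyclic system (with one sulfur) with 9 sp² atoms and 10 π electrons from ring double bonds plus a heteroatom lone pair. 10 = 4(2)+2, so the system is aromatic and both rings count as aromatic (benzothiophene).
Ring G has one sp³ carbon, so it is not fully conjugated — not aromatic (cycloheptatriene).
Aromatic: A, C, D, E, F. Total: 5.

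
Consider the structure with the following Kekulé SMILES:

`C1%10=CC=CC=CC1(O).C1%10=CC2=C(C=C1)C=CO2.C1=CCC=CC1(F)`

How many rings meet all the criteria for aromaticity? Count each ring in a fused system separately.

2

The SMILES encodes a seven-membered carbon ring with three C=C double bonds and one sp³ carbon; a six-membered carbon ring with three alternating C=C double bonds, fused to a five-membered ring containing one oxygen and two C=C double bonds; a six-membered carbon ring with two isolated C=C double bonds and two sp³ carbons.
The 7-membered ring has one sp³ carbon, so it is not fully conjugated — not aromatic (cycloheptatriene).
The fused 6/5-membered bicyclic (with one oxygen) is a single π system with 9 sp² atoms and 10 π electrons from ring double bonds plus a heteroatom lone pair. 10 = 4(2)+2, so the system is aromatic and both rings count as aromatic (benzofuran).
The 6-membered ring has two sp³ carbons, so it is not fully conjugated — not aromatic (1,4-cyclohexadiene).
2 of the 4 rings are aromatic. Total: 2.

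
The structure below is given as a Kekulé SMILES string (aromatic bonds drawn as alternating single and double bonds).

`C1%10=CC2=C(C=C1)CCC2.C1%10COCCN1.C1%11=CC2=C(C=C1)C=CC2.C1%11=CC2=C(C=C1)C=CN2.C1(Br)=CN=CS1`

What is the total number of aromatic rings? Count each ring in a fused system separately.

5

The SMILES encodes a six-membered carbon ring with three alternating C=C double bonds, fused to a saturated five-membered carbon ring; a six-membered saturated ring with an oxygen and an N–H nitrogen at positions 1 and 4; a six-membered carbon ring with three alternating C=C double bonds, fused to a five-membered carbon ring containing one C=C double bond and one sp³ carbon; a six-membered carbon ring with three alternating C=C double bonds, fused to a five-membered ring containing one N–H nitrogen and two C=C double bonds; a five-membered ring with a sulfur at position 1 and a nitrogen at position 3 (in a C=N bond), with two double bonds.
The 6-membered ring is fully conjugated (every ring atom contributes a p orbital); 3 ring double bonds give 6 π electrons. 6 = 4(1)+2, so it is aromatic (benzene ring).
The 5-membered ring has three sp³ carbons, so it is not fully conjugated — not aromatic (cyclopentane ring).
The 6-membered ring with one oxygen and one N–H (1,4) has only sp³ atoms, so it is not fully conjugated — not aromatic (morpholine).
The second 6-membered ring is fully conjugated (every ring atom contributes a p orbital); 3 ring double bonds give 6 π electrons. 6 = 4(1)+2, so it is aromatic (benzene ring).
The second 5-membered ring has one sp³ carbon, so it is not fully conjugated — not aromatic (cyclopentene ring).
The fused 6/5-membered bicyclic (with one N–H) is a single π system with 9 sp² atoms and 10 π electrons from ring double bonds plus a heteroatom lone pair. 10 = 4(2)+2, so the system is aromatic and both rings count as aromatic (indole).
The 5-membered ring with one sulfur and one =N– is fully conjugated (every ring atom contributes a p orbital); 2 ring double bonds (4 π electrons) plus a heteroatom lone pair (2) give 6 π electrons. Since 6 = 4n+2 (n=1), it is aromatic (thiazole).
5 of the 8 rings are aromatic. Total: 5.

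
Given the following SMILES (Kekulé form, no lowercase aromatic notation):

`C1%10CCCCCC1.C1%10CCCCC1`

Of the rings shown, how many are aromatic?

0

The SMILES encodes a seven-membered saturated carbon ring; a six-membered saturated carbon ring.
The 7-membered ring has only sp³ atoms, so it is not fully conjugated — not aromatic (cycloheptane).
The 6-membered ring has only sp³ atoms, so it is not fully conjugated — not aromatic (cyclohexane).
None of the rings are aromatic. Total: 0.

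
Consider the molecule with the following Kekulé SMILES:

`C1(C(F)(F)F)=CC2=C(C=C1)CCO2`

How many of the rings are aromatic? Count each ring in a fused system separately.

The SMILES encodes a six-membered carbon ring with three alternating C=C double bonds, fused to a five-membered ring containing one oxygen and two sp³ carbons.
The 6-membered ring is planar and fully conjugated; 3 ring double bonds give 6 π electrons. That satisfies 4n+2 with n=1, so it is aromatic (benzene ring).
The 5-membered ring with one oxygen has two sp³ carbons, so it is not fully conjugated — not aromatic (oxolane ring).
1 of the 2 rings is aromatic. Total: 1.

1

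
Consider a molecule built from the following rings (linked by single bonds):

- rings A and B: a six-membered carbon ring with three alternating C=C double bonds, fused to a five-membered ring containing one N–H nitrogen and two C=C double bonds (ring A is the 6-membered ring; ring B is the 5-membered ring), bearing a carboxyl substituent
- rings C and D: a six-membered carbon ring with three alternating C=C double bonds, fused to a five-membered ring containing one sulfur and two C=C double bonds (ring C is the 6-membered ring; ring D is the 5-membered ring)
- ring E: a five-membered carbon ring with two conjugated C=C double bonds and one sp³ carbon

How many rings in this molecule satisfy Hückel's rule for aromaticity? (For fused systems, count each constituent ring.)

Rings A and B form a fused bicyclic system (with one N–H) with 9 sp² atoms and 10 π electrons from ring double bonds plus a heteroatom lone pair. 10 = 4(2)+2, so the system is aromatic and both rings count as aromatic (indole).
Rings C and D form a fused bicyclic system (with one sulfur) with 9 sp² atoms and 10 π electrons from ring double bonds plus a heteroatom lone pair. 10 = 4(2)+2, so the system is aromatic and both rings count as aromatic (benzothiophene).
Ring E has one sp³ carbon, so it is not fully conjugated — not aromatic (cyclopentadiene).
Aromatic: A, B, C, D. Total: 4.

4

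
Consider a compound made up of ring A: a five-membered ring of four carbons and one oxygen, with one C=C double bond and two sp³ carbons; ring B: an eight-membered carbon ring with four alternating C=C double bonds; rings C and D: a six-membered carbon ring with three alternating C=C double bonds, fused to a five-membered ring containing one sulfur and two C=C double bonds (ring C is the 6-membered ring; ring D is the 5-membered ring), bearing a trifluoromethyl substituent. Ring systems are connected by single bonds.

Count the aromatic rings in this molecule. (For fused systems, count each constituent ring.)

Ring A has two sp³ carbons, so it is not fully conjugated — not aromatic (2,3-dihydrofuran).
Ring B has only sp² ring atoms; a planar conformation would have a fully conjugated π system of 8 electrons. But 8 = 4(2), which is 4n not 4n+2, so ring B is not aromatic (cyclooctatetraene) — cyclooctatetraene distorts into a non-planar tub to avoid antiaromaticity.
Rings C and D form a fused bicyclic system (with one sulfur) with 9 sp² atoms and 10 π electrons from ring double bonds plus a heteroatom lone pair. 10 = 4(2)+2, so the system is aromatic and both rings count as aromatic (benzothiophene).
Aromatic: C, D. Total: 2.

2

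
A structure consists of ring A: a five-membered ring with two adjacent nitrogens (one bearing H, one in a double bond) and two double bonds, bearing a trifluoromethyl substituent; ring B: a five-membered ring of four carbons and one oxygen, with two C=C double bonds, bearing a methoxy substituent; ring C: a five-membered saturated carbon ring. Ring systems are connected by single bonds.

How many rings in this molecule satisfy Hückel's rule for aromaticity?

2

Ring A is planar and fully conjugated; 2 ring double bonds (4 π electrons) plus a heteroatom lone pair (2) give 6 π electrons. Since 6 = 4n+2 (n=1), ring A is aromatic (pyrazole).
Ring B is planar and fully conjugated; 2 ring double bonds (4 π electrons) plus a heteroatom lone pair (2) give 6 π electrons. Since 6 = 4n+2 (n=1), ring B is aromatic (furan).
Ring C has only sp³ atoms, so it is not fully conjugated — not aromatic (cyclopentane).
Aromatic: A, B. Total: 2.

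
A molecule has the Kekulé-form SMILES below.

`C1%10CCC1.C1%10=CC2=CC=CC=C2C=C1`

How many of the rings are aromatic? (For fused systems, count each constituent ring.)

The SMILES encodes a four-membered saturated carbon ring; two fused six-membered carbon rings, each with three alternating C=C double bonds.
The 4-membered ring has only sp³ atoms, so it is not fully conjugated — not aromatic (cyclobutane).
The fused 6/6-membered bicyclic is a single π system with 10 sp² atoms and 10 π electrons from ring double bonds. 10 = 4(2)+2, so the system is aromatic and both rings count as aromatic (naphthalene).
2 of the 3 rings are aromatic. Total: 2.

2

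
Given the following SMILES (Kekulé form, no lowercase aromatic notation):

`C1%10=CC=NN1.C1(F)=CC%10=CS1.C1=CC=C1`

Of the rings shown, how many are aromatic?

2

The SMILES encodes a five-membered ring with two adjacent nitrogens (one bearing H, one in a double bond) and two double bonds; a five-membered ring of four carbons and one sulfur, with two C=C double bonds; a four-membered carbon ring with two alternating C=C double bonds.
The 5-membered ring with two adjacent nitrogens (one N–H, one =N–) is planar and fully conjugated; 2 ring double bonds (4 π electrons) plus a heteroatom lone pair (2) give 6 π electrons. That satisfies 4n+2 with n=1, so it is aromatic (pyrazole).
The 5-membered ring with one sulfur is fully conjugated (every ring atom contributes a p orbital); 2 ring double bonds (4 π electrons) plus a heteroatom lone pair (2) give 6 π electrons. Since 6 = 4n+2 (n=1), it is aromatic (thiophene).
The 4-membered ring has only sp² ring atoms; a planar conformation would have a fully conjugated π system of 4 electrons. But 4 = 4(1), which is 4n not 4n+2, so it is not aromatic (cyclobutadiene) — cyclobutadiene is antiaromatic and distorts to a rectangle.
2 of the 3 rings are aromatic. Total: 2.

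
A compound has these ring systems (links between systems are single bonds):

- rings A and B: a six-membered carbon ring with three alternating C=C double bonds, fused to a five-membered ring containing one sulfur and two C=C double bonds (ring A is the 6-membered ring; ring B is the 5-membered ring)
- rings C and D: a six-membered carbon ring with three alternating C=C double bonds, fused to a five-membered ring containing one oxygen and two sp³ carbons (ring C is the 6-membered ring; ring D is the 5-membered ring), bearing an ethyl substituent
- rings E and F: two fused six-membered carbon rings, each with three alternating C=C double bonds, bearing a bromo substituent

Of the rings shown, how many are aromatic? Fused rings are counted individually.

5

Rings A and B form a fused bicyclic system (with one sulfur) with 9 sp² atoms and 10 π electrons from ring double bonds plus a heteroatom lone pair. 10 = 4(2)+2, so the system is aromatic and both rings count as aromatic (benzothiophene).
Ring C is fully conjugated (every ring atom contributes a p orbital); 3 ring double bonds give 6 π electrons. That satisfies 4n+2 with n=1, so ring C is aromatic (benzene ring).
Ring D has two sp³ carbons, so it is not fully conjugated — not aromatic (oxolane ring).
Rings E and F form a fused bicyclic system with 10 sp² atoms and 10 π electrons from ring double bonds. 10 = 4(2)+2, so the system is aromatic and both rings count as aromatic (naphthalene).
Aromatic: A, B, C, E, F. Total: 5.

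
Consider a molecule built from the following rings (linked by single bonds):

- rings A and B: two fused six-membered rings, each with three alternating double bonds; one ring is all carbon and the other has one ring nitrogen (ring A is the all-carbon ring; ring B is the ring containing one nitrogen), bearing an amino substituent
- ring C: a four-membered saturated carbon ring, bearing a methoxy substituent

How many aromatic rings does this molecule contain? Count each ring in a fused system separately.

2

Rings A and B form a fused bicyclic system (with one nitrogen) with 10 sp² atoms and 10 π electrons from ring double bonds. 10 = 4(2)+2, so the system is aromatic and both rings count as aromatic (quinoline).
Ring C has only sp³ atoms, so it is not fully conjugated — not aromatic (cyclobutane).
Aromatic: A, B. Total: 2.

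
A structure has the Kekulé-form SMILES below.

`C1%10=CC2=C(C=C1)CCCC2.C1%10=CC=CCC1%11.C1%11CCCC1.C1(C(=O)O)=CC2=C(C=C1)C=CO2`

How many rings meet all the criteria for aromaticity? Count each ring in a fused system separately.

3

The SMILES encodes a six-membered carbon ring with three alternating C=C double bonds, fused to a saturated six-membered carbon ring; a six-membered carbon ring with two conjugated C=C double bonds and two sp³ carbons; a five-membered saturated carbon ring; a six-membered carbon ring with three alternating C=C double bonds, fused to a five-membered ring containing one oxygen and two C=C double bonds.
The 6-membered ring is planar and fully conjugated; 3 ring double bonds give 6 π electrons. 6 = 4(1)+2, so it is aromatic (benzene ring).
The second 6-membered ring has four sp³ carbons, so it is not fully conjugated — not aromatic (cyclohexane ring).
The third 6-membered ring has two sp³ carbons, so it is not fully conjugated — not aromatic (1,3-cyclohexadiene).
The 5-membered ring has only sp³ atoms, so it is not fully conjugated — not aromatic (cyclopentane).
The fused 6/5-membered bicyclic (with one oxygen) is a single π system with 9 sp² atoms and 10 π electrons from ring double bonds plus a heteroatom lone pair. 10 = 4(2)+2, so the system is aromatic and both rings count as aromatic (benzofuran).
3 of the 6 rings are aromatic. Total: 3.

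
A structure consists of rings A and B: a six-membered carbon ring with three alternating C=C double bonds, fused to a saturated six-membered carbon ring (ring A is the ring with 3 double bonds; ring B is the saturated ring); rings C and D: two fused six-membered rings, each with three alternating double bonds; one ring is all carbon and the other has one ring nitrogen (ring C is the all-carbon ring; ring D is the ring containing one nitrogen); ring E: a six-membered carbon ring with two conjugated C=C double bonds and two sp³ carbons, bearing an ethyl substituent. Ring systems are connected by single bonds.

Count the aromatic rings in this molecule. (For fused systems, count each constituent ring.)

Ring A is fully conjugated (every ring atom contributes a p orbital); 3 ring double bonds give 6 π electrons. Since 6 = 4n+2 (n=1), ring A is aromatic (benzene ring).
Ring B has four sp³ carbons, so it is not fully conjugated — not aromatic (cyclohexane ring).
Rings C and D form a fused bicyclic system (with one nitrogen) with 10 sp² atoms and 10 π electrons from ring double bonds. 10 = 4(2)+2, so the system is aromatic and both rings count as aromatic (quinoline).
Ring E has two sp³ carbons, so it is not fully conjugated — not aromatic (1,3-cyclohexadiene).
Aromatic: A, C, D. Total: 3.

3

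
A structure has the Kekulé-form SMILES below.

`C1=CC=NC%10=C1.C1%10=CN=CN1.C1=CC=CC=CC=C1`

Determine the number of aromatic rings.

The SMILES encodes a six-membered ring of five carbons and one nitrogen with three alternating double bonds; a five-membered ring with nitrogens at positions 1 and 3 (one bearing H, one in a C=N bond) and two double bonds; an eight-membered carbon ring with four alternating C=C double bonds.
The 6-membered ring with one nitrogen is fully conjugated (every ring atom contributes a p orbital); 3 ring double bonds give 6 π electrons. Since 6 = 4n+2 (n=1), it is aromatic (pyridine).
The 5-membered ring with two nitrogens (one N–H, one =N–) is planar and fully conjugated; 2 ring double bonds (4 π electrons) plus a heteroatom lone pair (2) give 6 π electrons. 6 = 4(1)+2, so it is aromatic (imidazole).
The 8-membered ring has only sp² ring atoms; a planar conformation would have a fully conjugated π system of 8 electrons. But 8 = 4(2), which is 4n not 4n+2, so it is not aromatic (cyclooctatetraene) — cyclooctatetraene distorts into a non-planar tub to avoid antiaromaticity.
2 of the 3 rings are aromatic. Total: 2.

2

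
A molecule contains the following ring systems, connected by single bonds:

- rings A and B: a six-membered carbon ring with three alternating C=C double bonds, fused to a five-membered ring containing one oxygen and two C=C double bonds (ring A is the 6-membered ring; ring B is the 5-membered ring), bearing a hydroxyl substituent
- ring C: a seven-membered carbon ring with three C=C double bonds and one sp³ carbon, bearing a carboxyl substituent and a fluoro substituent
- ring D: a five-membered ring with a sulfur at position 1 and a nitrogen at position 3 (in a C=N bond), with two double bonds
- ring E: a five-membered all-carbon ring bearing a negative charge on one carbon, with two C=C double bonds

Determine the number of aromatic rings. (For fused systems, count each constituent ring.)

4

Rings A and B form a fused bicyclic system (with one oxygen) with 9 sp² atoms and 10 π electrons from ring double bonds plus a heteroatom lone pair. 10 = 4(2)+2, so the system is aromatic and both rings count as aromatic (benzofuran).
Ring C has one sp³ carbon, so it is not fully conjugated — not aromatic (cycloheptatriene).
Ring D is fully conjugated (every ring atom contributes a p orbital); 2 ring double bonds (4 π electrons) plus a heteroatom lone pair (2) give 6 π electrons. Since 6 = 4n+2 (n=1), ring D is aromatic (thiazole).
Ring E has a continuous p-orbital overlap around the ring; 2 ring double bonds (4 π electrons) plus the carbanion lone pair (2) give 6 π electrons. Since 6 = 4n+2 (n=1), ring E is aromatic (cyclopentadienyl anion).
Aromatic: A, B, D, E. Total: 4.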